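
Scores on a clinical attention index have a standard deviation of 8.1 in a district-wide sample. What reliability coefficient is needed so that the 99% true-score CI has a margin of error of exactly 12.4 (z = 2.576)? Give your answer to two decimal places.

0.65

Required SEM = 12.4 / 2.576 ≈ 4.8137
r = 1 − (SEM / SD)² = 1 − (4.8137 / 8.1)² ≈ 1 − 0.3532 ≈ 0.6468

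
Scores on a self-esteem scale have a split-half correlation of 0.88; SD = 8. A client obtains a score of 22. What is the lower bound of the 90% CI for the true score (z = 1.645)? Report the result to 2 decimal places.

r_full = 2·0.88 / (1 + 0.88) ≈ 0.9362
The standard error of measurement is 8.0000*√(1 − 0.9362) ≈ 8.0000*0.2526 ≈ 2.0212.
Half-width = 1.645*2.0212 ≈ 3.3248
Lower limit = 22 − 3.3248 ≈ 18.6752

18.68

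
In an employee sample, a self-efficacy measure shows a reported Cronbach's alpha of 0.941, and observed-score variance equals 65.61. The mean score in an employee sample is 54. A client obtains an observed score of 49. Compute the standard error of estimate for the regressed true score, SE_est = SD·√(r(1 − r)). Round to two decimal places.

1.91

σ = 65.61^(1/2) = 8.1000
SE_est = SD · √(r(1 − r)) = 8.1000 · √0.0555 ≃ 8.1000 · 0.2356 ≃ 1.9086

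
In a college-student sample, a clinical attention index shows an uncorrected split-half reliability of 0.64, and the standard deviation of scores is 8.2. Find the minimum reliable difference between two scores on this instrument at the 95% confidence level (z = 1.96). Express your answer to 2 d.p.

10.65

Full-length reliability (Spearman-Brown) = 2(0.64)/(1+0.64) ≈ 0.7805
SEM = 8.2000 · √(1 − 0.7805) = 8.2000 · √0.2195 ≈ 8.2000 · 0.4685 ≈ 3.8419
Standard error of the difference = 3.8419·√2 ≈ 5.4332
Smallest detectable difference = 1.96·5.4332 ≈ 10.6491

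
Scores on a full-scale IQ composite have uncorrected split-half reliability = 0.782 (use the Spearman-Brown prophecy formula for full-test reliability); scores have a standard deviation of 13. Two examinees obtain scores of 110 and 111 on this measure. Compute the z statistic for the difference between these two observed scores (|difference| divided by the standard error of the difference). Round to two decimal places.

r_full = 2·0.782 / (1 + 0.782) ≈ 0.87767
The standard error of measurement is 13.00000·√(1 − 0.87767) ≈ 13.00000·0.34976 ≈ 4.54692.
SE_diff = SEM · √2 ≈ 4.54692 · 1.41421 ≈ 6.43032
z = 1 / 6.43032 ≈ 0.15551

0.16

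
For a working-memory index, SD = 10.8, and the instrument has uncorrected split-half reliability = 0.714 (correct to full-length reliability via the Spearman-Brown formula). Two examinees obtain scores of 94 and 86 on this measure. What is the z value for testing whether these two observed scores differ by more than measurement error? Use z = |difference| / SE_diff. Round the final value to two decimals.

1.28

r_full = 2·0.714 / (1 + 0.714) ≈ 0.83314
The standard error of measurement is 10.80000*√(1 − 0.83314) ≈ 10.80000*0.40849 ≈ 4.41165.
SE_diff = √2 * SEM ≈ 6.23902
z = |94 − 86| / 6.23902 = 8 / 6.23902 ≈ 1.28225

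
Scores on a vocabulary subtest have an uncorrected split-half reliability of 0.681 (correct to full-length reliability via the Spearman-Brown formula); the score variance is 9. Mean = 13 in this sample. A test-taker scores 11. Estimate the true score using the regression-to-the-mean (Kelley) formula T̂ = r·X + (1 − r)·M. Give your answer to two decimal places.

11.38

Full-length reliability (Spearman-Brown) = 2(0.681)/(1+0.681) ≈ 0.81023
T̂ = r·X + (1 − r)·M = 0.81023×11 + 0.18977×13 ≈ 8.91255 + 2.46698 ≈ 11.37954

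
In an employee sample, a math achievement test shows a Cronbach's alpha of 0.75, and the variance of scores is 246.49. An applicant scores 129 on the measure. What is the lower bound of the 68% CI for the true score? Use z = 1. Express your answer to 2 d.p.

121.15

SD = √246.49 = 15.7000
The standard error of measurement is 15.7000*√(1 − 0.7500) ≈ 15.7000*0.5000 ≈ 7.8500.
1 * SEM ≈ 7.8500
Lower bound: 129 − 7.8500 = 121.1500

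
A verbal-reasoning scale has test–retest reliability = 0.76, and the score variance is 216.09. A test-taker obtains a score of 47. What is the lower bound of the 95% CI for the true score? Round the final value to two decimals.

σ = 216.09^(1/2) = 14.700
SEM = 14.700 · √(1 − 0.760) = 14.700 · √0.240 ≈ 14.700 · 0.490 ≈ 7.201
Margin = 1.96 · 7.201 ≈ 14.115
Lower limit = 47 − 14.115 ≈ 32.885

32.89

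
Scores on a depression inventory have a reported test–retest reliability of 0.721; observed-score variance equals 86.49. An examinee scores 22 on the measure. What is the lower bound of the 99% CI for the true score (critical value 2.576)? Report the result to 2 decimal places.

9.35

SD = √86.49 = 9.300
SEM = 9.300×√(1 − 0.721) ≈ 4.912
2.576 × SEM ≈ 12.654
Lower limit = 22 − 12.654 ≈ 9.346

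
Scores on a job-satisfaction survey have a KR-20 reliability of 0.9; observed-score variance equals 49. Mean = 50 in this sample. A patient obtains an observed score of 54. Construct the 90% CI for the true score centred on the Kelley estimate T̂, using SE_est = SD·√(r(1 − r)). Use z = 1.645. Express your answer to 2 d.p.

SD = √49 = 7.0000
T̂ = 0.9000(54) + 0.1000(50) ≈ 53.6000
SE_est = SD × √(r(1 − r)) = 7.0000 × √0.0900 ≈ 7.0000 × 0.3000 ≈ 2.1000
CI = 53.6000 ± 1.645 × 2.1000 → [50.1455, 57.0545]

[50.15, 57.05]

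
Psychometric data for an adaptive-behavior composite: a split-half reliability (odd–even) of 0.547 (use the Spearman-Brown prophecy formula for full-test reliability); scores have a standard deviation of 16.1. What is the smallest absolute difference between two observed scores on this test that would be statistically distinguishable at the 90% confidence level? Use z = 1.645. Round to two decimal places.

Full-length reliability (Spearman-Brown) = 2(0.547)/(1+0.547) ≈ 0.7072
SEM = 16.1000*√(1 − 0.7072) ≈ 8.7122
SE_diff = √2 * SEM ≈ 12.3210
Minimum reliable difference = 1.645 * SE_diff ≈ 1.645 * 12.3210 ≈ 20.2680

20.27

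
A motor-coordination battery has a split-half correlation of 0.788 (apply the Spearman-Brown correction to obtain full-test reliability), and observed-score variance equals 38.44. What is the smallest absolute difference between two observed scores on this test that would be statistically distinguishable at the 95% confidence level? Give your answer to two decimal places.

5.92

SD = √38.44 ≃ 6.200
Spearman-Brown: r = 2(0.788) / (1 + 0.788) = 1.576 / 1.788 ≃ 0.881
The standard error of measurement is 6.200*√(1 − 0.881) ≃ 6.200*0.344 ≃ 2.135.
Standard error of the difference = 2.135·√2 ≃ 3.019
Minimum reliable difference = 1.96 * SE_diff ≃ 1.96 * 3.019 ≃ 5.918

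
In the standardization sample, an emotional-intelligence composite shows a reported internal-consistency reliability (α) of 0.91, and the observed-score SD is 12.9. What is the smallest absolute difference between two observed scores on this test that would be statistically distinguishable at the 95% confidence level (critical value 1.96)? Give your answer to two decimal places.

10.73

The standard error of measurement is 12.9000*√(1 − 0.9100) ≃ 12.9000*0.3000 ≃ 3.8700.
Standard error of the difference = 3.8700·√2 ≃ 5.4730
Smallest detectable difference = 1.96*5.4730 ≃ 10.7271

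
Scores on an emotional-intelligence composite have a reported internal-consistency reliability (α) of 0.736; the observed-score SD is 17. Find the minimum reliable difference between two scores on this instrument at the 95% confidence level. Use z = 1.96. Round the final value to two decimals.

24.21

SEM = 17.000×√(1 − 0.736) ≈ 8.735
SE_diff = √2 × SEM ≈ 12.353
Minimum reliable difference = 1.96 × SE_diff ≈ 1.96 × 12.353 ≈ 24.212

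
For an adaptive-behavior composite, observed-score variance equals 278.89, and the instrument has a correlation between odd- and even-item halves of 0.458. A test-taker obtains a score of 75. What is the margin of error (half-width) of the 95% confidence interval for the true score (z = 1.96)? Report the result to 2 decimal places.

σ = 278.89^(1/2) = 16.700
r_full = 2·0.458 / (1 + 0.458) ≃ 0.628
SEM = 16.700 · √(1 − 0.628) = 16.700 · √0.372 ≃ 16.700 · 0.610 ≃ 10.182
1.96 · SEM ≃ 19.957

19.96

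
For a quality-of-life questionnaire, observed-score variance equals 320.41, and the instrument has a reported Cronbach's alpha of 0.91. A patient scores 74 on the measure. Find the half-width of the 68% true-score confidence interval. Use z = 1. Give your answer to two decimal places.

SD = √320.41 = 17.9000
SEM = 17.9000×√(1 − 0.9100) ≈ 5.3700
Half-width = 1×5.3700 ≈ 5.3700

5.37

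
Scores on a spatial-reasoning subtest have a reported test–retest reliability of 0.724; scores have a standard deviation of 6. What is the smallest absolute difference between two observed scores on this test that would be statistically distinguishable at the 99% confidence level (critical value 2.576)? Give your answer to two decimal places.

11.48

SEM = 6.00000 × √(1 − 0.72400) = 6.00000 × √0.27600 ≈ 6.00000 × 0.52536 ≈ 3.15214
SE_diff = SEM × √2 ≈ 3.15214 × 1.41421 ≈ 4.45780
Smallest detectable difference = 2.576×4.45780 ≈ 11.48330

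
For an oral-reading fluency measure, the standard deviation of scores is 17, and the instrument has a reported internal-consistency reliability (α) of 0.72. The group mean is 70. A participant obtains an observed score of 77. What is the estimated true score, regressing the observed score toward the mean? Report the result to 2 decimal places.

T̂ = 0.7200(77) + 0.2800(70) ≈ 75.0400

75.04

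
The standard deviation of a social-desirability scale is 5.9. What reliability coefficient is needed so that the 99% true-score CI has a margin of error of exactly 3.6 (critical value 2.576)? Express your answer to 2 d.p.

0.94

SEM needed = half-width / z = 3.6/2.576 ≃ 1.398
r = 1 − (1.398/5.9)² ≃ 1 − 0.056 ≃ 0.944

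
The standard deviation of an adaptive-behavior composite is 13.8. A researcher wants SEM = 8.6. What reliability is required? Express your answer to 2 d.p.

r = 1 − (8.6000/13.8)² ≈ 1 − 0.3884 ≈ 0.6116

0.61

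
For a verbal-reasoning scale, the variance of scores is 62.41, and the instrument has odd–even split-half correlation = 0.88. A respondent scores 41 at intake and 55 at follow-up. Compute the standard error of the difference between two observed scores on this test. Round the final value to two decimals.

σ = 62.41^(1/2) = 7.9000
Full-length reliability (Spearman-Brown) = 2(0.88)/(1+0.88) ≃ 0.9362
The standard error of measurement is 7.9000·√(1 − 0.9362) ≃ 7.9000·0.2526 ≃ 1.9959.
SE_diff = √2 · SEM ≃ 2.8226

2.82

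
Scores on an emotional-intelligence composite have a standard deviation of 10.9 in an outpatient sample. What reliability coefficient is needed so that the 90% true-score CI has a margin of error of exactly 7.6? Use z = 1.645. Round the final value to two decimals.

0.82

SEM needed = half-width / z = 7.6/1.645 ≈ 4.6201
Required reliability = 1 − (SEM/SD)² = 1 − 0.1797 ≈ 0.8203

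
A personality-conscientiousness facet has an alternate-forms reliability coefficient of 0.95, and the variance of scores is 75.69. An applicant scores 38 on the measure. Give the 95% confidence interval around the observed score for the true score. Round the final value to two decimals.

σ = 75.69^(1/2) = 8.700
SEM = 8.700×√(1 − 0.950) ≈ 1.945
1.96 × SEM ≈ 3.813
95% CI: 38 ± 3.813 = [34.187, 41.813]

[34.19, 41.81]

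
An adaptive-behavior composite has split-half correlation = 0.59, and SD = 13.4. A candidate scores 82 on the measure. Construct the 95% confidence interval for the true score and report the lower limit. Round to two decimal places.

Spearman-Brown: r = 2(0.59) / (1 + 0.59) = 1.18000 / 1.59000 ≈ 0.74214
The standard error of measurement is 13.40000·√(1 − 0.74214) ≈ 13.40000·0.50780 ≈ 6.80453.
Margin = 1.96 · 6.80453 ≈ 13.33688
Lower bound: 82 − 13.33688 = 68.66312

68.66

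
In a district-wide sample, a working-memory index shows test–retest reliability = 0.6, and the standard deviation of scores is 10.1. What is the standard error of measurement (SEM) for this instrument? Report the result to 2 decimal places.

6.39

SEM = 10.100 · √(1 − 0.600) = 10.100 · √0.400 ≈ 10.100 · 0.632 ≈ 6.388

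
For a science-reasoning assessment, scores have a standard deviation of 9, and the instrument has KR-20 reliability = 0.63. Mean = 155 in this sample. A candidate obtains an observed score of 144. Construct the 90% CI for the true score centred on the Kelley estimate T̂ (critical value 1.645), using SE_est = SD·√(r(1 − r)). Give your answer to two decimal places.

[140.92, 155.22]

Estimated true score = 0.6300*144 + (1 − 0.6300)*155 ≈ 148.0700
SE_est = 9.0000·√[r(1 − r)] ≈ 4.3452
CI = 148.0700 ± 1.645 * 4.3452 → [140.9221, 155.2179]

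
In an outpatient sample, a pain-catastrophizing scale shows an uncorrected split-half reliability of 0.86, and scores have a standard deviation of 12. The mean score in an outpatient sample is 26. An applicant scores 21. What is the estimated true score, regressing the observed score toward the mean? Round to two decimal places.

Spearman-Brown: r = 2(0.86) / (1 + 0.86) = 1.7200 / 1.8600 ≈ 0.9247
T̂ = r·X + (1 − r)·M = 0.9247×21 + 0.0753×26 ≈ 19.4194 + 1.9570 ≈ 21.3763

21.38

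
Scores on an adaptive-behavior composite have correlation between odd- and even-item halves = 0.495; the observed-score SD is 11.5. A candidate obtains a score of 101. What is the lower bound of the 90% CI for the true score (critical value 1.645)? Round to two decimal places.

Spearman-Brown: r = 2(0.495) / (1 + 0.495) = 0.99000 / 1.49500 ≈ 0.66221
SEM = 11.50000*√(1 − 0.66221) ≈ 6.68379
1.645 * SEM ≈ 10.99484
Lower bound: 101 − 10.99484 = 90.00516

90.01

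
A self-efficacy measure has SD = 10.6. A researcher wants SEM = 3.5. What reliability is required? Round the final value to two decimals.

Required reliability = 1 − (SEM/SD)² = 1 − 0.1090 ≈ 0.8910

0.89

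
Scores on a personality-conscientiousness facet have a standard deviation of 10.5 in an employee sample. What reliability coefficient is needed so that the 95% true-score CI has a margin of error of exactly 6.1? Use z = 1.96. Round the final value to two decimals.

Required SEM = 6.1 / 1.96 ≈ 3.112
r = 1 − (3.112/10.5)² ≈ 1 − 0.088 ≈ 0.912

0.91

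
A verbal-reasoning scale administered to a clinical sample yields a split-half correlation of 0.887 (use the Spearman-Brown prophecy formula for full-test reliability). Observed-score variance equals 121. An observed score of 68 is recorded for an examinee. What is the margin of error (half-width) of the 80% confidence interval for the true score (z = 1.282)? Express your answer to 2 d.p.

3.45

SD = √121 ≃ 11.000
Full-length reliability (Spearman-Brown) = 2(0.887)/(1+0.887) ≃ 0.940
SEM = 11.000 * √(1 − 0.940) = 11.000 * √0.060 ≃ 11.000 * 0.245 ≃ 2.692
1.282 * SEM ≃ 3.451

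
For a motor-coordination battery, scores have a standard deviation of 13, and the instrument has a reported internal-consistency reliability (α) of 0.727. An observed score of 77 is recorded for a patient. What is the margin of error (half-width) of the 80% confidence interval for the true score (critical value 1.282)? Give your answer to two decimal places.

SEM = 13.0000 * √(1 − 0.7270) = 13.0000 * √0.2730 ≈ 13.0000 * 0.5225 ≈ 6.7924
Margin = 1.282 * 6.7924 ≈ 8.7079

8.71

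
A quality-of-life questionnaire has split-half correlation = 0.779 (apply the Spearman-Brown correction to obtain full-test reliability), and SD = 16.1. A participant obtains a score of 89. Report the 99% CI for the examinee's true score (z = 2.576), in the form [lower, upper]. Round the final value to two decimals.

Spearman-Brown: r = 2(0.779) / (1 + 0.779) = 1.558 / 1.779 ≈ 0.876
SEM = 16.100*√(1 − 0.876) ≈ 5.675
2.576 * SEM ≈ 14.618
99% CI: 89 ± 14.618 = [74.382, 103.618]

[74.38, 103.62]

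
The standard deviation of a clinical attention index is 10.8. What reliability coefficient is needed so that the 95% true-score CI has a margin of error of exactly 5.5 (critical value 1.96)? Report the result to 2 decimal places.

0.93

Required SEM = 5.5 / 1.96 ≈ 2.8061
r = 1 − (2.8061/10.8)² ≈ 1 − 0.0675 ≈ 0.9325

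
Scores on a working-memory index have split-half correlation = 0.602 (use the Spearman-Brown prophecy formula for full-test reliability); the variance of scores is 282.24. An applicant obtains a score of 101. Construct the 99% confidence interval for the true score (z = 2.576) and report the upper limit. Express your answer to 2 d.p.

SD = √282.24 ≈ 16.8000
Full-length reliability (Spearman-Brown) = 2(0.602)/(1+0.602) ≈ 0.7516
SEM = 16.8000×√(1 − 0.7516) ≈ 8.3737
Margin = 2.576 × 8.3737 ≈ 21.5708
Upper bound: 101 + 21.5708 = 122.5708

122.57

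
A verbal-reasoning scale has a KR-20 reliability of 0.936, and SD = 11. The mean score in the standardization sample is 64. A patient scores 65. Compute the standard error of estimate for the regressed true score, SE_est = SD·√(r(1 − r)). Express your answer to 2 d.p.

SE_est = SD * √(r(1 − r)) = 11.0000 * √0.0599 ≃ 11.0000 * 0.2448 ≃ 2.6923

2.69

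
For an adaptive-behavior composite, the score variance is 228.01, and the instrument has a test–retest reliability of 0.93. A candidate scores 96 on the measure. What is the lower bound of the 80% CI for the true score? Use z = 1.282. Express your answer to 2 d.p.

90.88

σ = 228.01^(1/2) = 15.100
SEM = 15.100 * √(1 − 0.930) = 15.100 * √0.070 ≃ 15.100 * 0.265 ≃ 3.995
Half-width = 1.282*3.995 ≃ 5.122
Lower bound: 96 − 5.122 = 90.878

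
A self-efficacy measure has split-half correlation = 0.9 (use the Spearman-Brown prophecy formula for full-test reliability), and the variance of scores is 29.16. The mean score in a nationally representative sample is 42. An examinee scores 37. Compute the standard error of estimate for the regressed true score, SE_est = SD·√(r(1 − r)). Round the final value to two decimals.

SD = √29.16 ≈ 5.40000
Full-length reliability (Spearman-Brown) = 2(0.9)/(1+0.9) ≈ 0.94737
SE_est = 5.40000*√(0.94737*0.05263) ≈ 1.20580

1.21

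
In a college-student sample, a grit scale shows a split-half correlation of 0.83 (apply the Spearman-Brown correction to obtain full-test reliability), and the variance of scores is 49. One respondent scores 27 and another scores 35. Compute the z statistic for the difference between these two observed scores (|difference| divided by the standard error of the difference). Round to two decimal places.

σ = 49^(1/2) = 7.00000
r_full = 2·0.83 / (1 + 0.83) ≈ 0.90710
SEM = 7.00000 × √(1 − 0.90710) = 7.00000 × √0.09290 ≈ 7.00000 × 0.30479 ≈ 2.13352
SE_diff = √2 × SEM ≈ 3.01725
z = |27 − 35| / 3.01725 = 8 / 3.01725 ≈ 2.65142

2.65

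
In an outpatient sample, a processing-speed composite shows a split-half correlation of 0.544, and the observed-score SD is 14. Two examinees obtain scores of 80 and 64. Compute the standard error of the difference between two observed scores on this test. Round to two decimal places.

10.76

Spearman-Brown: r = 2(0.544) / (1 + 0.544) = 1.0880 / 1.5440 ≈ 0.7047
SEM = 14.0000·√(1 − 0.7047) ≈ 7.6083
SE_diff = SEM · √2 ≈ 7.6083 · 1.4142 ≈ 10.7597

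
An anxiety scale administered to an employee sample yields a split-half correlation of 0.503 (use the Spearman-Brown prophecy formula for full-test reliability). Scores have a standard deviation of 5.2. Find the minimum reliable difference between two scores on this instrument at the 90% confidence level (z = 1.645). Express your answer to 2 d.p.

Full-length reliability (Spearman-Brown) = 2(0.503)/(1+0.503) ≈ 0.6693
SEM = 5.2000*√(1 − 0.6693) ≈ 2.9902
SE_diff = SEM * √2 ≈ 2.9902 * 1.4142 ≈ 4.2288
Minimum reliable difference = 1.645 * SE_diff ≈ 1.645 * 4.2288 ≈ 6.9564

6.96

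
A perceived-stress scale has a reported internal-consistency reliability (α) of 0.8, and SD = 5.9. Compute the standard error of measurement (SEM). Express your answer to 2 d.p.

SEM = 5.900*√(1 − 0.800) ≈ 2.639

2.64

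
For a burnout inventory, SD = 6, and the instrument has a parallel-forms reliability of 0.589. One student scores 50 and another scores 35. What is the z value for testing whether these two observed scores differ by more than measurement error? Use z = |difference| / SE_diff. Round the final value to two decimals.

2.76

SEM = 6.00000 · √(1 − 0.58900) = 6.00000 · √0.41100 ≈ 6.00000 · 0.64109 ≈ 3.84656
SE_diff = √2 · SEM ≈ 5.43985
z = |50 − 35| / 5.43985 = 15 / 5.43985 ≈ 2.75743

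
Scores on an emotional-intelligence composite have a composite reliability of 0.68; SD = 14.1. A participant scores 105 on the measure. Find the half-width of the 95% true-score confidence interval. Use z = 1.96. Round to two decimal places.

15.63

The standard error of measurement is 14.10000*√(1 − 0.68000) ≃ 14.10000*0.56569 ≃ 7.97616.
1.96 * SEM ≃ 15.63328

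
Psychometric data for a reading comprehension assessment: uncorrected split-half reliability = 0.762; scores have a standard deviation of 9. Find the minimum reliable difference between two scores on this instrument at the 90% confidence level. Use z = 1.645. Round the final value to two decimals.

7.70

r_full = 2·0.762 / (1 + 0.762) ≃ 0.86493
The standard error of measurement is 9.00000×√(1 − 0.86493) ≃ 9.00000×0.36752 ≃ 3.30771.
Standard error of the difference = 3.30771·√2 ≃ 4.67781
Minimum reliable difference = 1.645 × SE_diff ≃ 1.645 × 4.67781 ≃ 7.69501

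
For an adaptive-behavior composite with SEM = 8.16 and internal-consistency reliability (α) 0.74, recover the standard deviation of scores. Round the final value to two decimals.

16.00

SD = SEM / √(1 − r) = 8.16 / √0.2600 ≈ 8.16 / 0.5099 ≈ 16.0031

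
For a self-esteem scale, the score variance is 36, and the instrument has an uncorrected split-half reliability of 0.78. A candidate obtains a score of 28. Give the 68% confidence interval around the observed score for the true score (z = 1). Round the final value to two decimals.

SD = √36 ≈ 6.0000
Spearman-Brown: r = 2(0.78) / (1 + 0.78) = 1.5600 / 1.7800 ≈ 0.8764
SEM = 6.0000·√(1 − 0.8764) ≈ 2.1094
Half-width = 1·2.1094 ≈ 2.1094
68% CI: 28 ± 2.1094 = [25.8906, 30.1094]

[25.89, 30.11]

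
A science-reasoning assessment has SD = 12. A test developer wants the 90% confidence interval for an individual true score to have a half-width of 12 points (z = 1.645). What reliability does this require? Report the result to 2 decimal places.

0.63

Required SEM = 12 / 1.645 ≃ 7.2948
r = 1 − (SEM / SD)² = 1 − (7.2948 / 12)² ≃ 1 − 0.3695 ≃ 0.6305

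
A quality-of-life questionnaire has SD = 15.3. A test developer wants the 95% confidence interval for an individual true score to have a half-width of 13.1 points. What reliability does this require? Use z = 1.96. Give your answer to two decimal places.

0.81

Required SEM = 13.1 / 1.96 ≃ 6.684
Required reliability = 1 − (SEM/SD)² = 1 − 0.191 ≃ 0.809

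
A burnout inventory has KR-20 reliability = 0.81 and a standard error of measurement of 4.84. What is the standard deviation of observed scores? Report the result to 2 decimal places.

11.10

σ = SEM·(1 − r)^(−1/2) ≈ 4.84×2.2942 ≈ 11.1037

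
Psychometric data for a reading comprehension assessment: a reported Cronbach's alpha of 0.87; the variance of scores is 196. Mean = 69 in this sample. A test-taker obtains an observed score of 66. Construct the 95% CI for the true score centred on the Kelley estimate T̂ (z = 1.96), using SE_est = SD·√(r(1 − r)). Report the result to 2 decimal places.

[57.16, 75.62]

SD = √196 = 14.0000
T̂ = r·X + (1 − r)·M = 0.8700*66 + 0.1300*69 = 57.4200 + 8.9700 ≈ 66.3900
SE_est = 14.0000·√[r(1 − r)] ≈ 4.7082
95% CI: 66.3900 ± 9.2282 ≈ (57.1618, 75.6182)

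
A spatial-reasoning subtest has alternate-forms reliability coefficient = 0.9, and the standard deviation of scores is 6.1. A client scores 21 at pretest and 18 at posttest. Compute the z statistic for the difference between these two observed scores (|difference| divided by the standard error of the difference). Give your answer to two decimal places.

1.10

SEM = 6.100 × √(1 − 0.900) = 6.100 × √0.100 ≈ 6.100 × 0.316 ≈ 1.929
SE_diff = √2 × SEM ≈ 2.728
z = |21 − 18| / 2.728 = 3 / 2.728 ≈ 1.100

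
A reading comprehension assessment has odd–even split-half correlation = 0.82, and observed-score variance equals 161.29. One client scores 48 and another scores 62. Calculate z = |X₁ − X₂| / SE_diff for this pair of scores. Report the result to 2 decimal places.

2.48

SD = √161.29 ≈ 12.700
r_full = 2·0.82 / (1 + 0.82) ≈ 0.901
SEM = 12.700×√(1 − 0.901) ≈ 3.994
Standard error of the difference = 3.994·√2 ≈ 5.648
z = |48 − 62| / 5.648 = 14 / 5.648 ≈ 2.479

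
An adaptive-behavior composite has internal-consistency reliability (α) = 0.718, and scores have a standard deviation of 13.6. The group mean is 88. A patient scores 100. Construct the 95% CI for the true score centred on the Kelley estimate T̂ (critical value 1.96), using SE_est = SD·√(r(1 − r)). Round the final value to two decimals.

[84.62, 108.61]

Estimated true score = 0.71800×100 + (1 − 0.71800)×88 ≈ 96.61600
SE_est = 13.60000×√(0.71800×0.28200) ≈ 6.11964
95% CI: 96.61600 ± 11.99449 ≈ (84.62151, 108.61049)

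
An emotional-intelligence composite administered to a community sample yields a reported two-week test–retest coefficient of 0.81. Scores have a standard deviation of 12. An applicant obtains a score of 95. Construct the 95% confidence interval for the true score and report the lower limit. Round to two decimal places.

SEM = 12.0000·√(1 − 0.8100) ≃ 5.2307
Half-width = 1.96·5.2307 ≃ 10.2521
Lower limit = 95 − 10.2521 ≃ 84.7479

84.75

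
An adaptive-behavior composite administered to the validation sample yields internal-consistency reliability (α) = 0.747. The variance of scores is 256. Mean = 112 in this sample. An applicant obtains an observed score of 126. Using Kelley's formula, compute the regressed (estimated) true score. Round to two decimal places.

Estimated true score = 0.7470*126 + (1 − 0.7470)*112 ≈ 122.4580

122.46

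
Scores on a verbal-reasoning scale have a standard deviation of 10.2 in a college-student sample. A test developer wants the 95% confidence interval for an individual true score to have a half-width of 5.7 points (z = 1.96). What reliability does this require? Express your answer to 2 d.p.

0.92

SEM needed = half-width / z = 5.7/1.96 ≈ 2.90816
r = 1 − (2.90816/10.2)² ≈ 1 − 0.08129 ≈ 0.91871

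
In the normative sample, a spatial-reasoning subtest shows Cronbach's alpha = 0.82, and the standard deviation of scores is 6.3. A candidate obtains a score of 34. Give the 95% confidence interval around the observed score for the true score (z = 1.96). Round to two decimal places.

SEM = 6.300 × √(1 − 0.820) = 6.300 × √0.180 ≈ 6.300 × 0.424 ≈ 2.673
Margin = 1.96 × 2.673 ≈ 5.239
CI = 34 ± 5.239 → [28.761, 39.239]

[28.76, 39.24]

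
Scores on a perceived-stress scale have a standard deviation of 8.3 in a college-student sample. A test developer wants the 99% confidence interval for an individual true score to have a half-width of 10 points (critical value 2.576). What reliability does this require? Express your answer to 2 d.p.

0.78

SEM needed = half-width / z = 10/2.576 ≈ 3.882
r = 1 − (3.882/8.3)² ≈ 1 − 0.219 ≈ 0.781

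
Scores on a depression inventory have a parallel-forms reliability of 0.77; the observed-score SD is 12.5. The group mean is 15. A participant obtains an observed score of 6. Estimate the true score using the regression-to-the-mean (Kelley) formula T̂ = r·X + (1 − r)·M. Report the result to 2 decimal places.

8.07

Estimated true score = 0.770×6 + (1 − 0.770)×15 ≈ 8.070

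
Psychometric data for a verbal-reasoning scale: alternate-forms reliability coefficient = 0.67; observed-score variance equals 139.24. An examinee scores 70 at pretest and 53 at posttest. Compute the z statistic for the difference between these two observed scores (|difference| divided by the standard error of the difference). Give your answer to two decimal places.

SD = √139.24 ≈ 11.8000
SEM = 11.8000 × √(1 − 0.6700) = 11.8000 × √0.3300 ≈ 11.8000 × 0.5745 ≈ 6.7786
SE_diff = SEM × √2 ≈ 6.7786 × 1.4142 ≈ 9.5864
z = |70 − 53| / 9.5864 = 17 / 9.5864 ≈ 1.7734

1.77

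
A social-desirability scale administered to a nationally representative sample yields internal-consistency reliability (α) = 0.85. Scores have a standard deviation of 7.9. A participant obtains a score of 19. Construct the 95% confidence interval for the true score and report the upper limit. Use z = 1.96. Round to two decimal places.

SEM = 7.900 · √(1 − 0.850) = 7.900 · √0.150 ≃ 7.900 · 0.387 ≃ 3.060
Margin = 1.96 · 3.060 ≃ 5.997
Upper bound: 19 + 5.997 = 24.997

25.00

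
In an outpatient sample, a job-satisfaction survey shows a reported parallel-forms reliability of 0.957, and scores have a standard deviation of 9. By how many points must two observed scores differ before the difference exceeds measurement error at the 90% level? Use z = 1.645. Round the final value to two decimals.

4.34

SEM = 9.00000 × √(1 − 0.95700) = 9.00000 × √0.04300 ≃ 9.00000 × 0.20736 ≃ 1.86628
SE_diff = √2 × SEM ≃ 2.63932
Minimum reliable difference = 1.645 × SE_diff ≃ 1.645 × 2.63932 ≃ 4.34168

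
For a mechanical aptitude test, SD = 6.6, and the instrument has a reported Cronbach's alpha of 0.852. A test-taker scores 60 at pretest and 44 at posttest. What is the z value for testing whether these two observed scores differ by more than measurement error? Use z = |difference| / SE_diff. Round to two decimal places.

4.46

SEM = 6.60000*√(1 − 0.85200) ≃ 2.53907
SE_diff = SEM * √2 ≃ 2.53907 * 1.41421 ≃ 3.59079
z = |60 − 44| / 3.59079 = 16 / 3.59079 ≃ 4.45585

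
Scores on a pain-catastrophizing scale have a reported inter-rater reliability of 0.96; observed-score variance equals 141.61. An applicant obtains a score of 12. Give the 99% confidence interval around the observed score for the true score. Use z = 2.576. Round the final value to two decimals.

[5.87, 18.13]

SD = √141.61 ≃ 11.900
SEM = 11.900×√(1 − 0.960) ≃ 2.380
Margin = 2.576 × 2.380 ≃ 6.131
99% CI: 12 ± 6.131 = [5.869, 18.131]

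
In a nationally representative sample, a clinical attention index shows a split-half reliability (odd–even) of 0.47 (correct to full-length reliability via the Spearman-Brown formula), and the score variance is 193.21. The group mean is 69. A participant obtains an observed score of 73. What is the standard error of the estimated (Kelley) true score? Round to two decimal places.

SD = √193.21 ≈ 13.900
r_full = 2·0.47 / (1 + 0.47) ≈ 0.639
SE_est = 13.900×√(0.639×0.361) ≈ 6.674

6.67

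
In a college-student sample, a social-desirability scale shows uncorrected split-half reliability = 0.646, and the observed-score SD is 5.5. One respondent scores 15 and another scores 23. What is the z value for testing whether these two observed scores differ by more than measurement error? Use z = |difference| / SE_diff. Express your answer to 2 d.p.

Full-length reliability (Spearman-Brown) = 2(0.646)/(1+0.646) ≈ 0.785
SEM = 5.500 × √(1 − 0.785) = 5.500 × √0.215 ≈ 5.500 × 0.464 ≈ 2.551
Standard error of the difference = 2.551·√2 ≈ 3.607
z = 8 / 3.607 ≈ 2.218

2.22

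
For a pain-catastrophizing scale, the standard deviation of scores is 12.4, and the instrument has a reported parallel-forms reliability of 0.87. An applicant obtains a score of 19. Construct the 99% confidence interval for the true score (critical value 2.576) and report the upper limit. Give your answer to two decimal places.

30.52

The standard error of measurement is 12.400×√(1 − 0.870) ≈ 12.400×0.361 ≈ 4.471.
Margin = 2.576 × 4.471 ≈ 11.517
Upper bound: 19 + 11.517 = 30.517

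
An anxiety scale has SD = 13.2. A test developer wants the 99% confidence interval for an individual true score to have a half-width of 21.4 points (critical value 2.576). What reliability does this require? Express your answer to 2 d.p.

0.60

Required SEM = 21.4 / 2.576 ≈ 8.30745
r = 1 − (SEM / SD)² = 1 − (8.30745 / 13.2)² ≈ 1 − 0.39608 ≈ 0.60392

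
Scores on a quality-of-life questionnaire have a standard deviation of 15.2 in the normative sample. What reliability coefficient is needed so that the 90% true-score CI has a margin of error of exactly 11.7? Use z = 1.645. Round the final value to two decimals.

0.78

SEM needed = half-width / z = 11.7/1.645 ≈ 7.1125
Required reliability = 1 − (SEM/SD)² = 1 − 0.2190 ≈ 0.7810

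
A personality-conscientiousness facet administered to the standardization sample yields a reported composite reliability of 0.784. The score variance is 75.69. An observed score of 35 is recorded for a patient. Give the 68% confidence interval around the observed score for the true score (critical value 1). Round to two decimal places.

σ = 75.69^(1/2) = 8.7000
The standard error of measurement is 8.7000*√(1 − 0.7840) ≈ 8.7000*0.4648 ≈ 4.0434.
Half-width = 1*4.0434 ≈ 4.0434
68% CI: 35 ± 4.0434 = [30.9566, 39.0434]

[30.96, 39.04]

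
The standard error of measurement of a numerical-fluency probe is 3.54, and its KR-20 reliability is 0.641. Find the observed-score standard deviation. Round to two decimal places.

SD = 3.54 / √(1 − 0.641) ≈ 5.908

5.91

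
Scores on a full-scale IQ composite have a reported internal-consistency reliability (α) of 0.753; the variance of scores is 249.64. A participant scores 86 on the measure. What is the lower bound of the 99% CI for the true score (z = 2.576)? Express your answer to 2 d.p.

SD = √249.64 = 15.80000
SEM = 15.80000*√(1 − 0.75300) ≈ 7.85246
Margin = 2.576 * 7.85246 ≈ 20.22793
Lower bound: 86 − 20.22793 = 65.77207

65.77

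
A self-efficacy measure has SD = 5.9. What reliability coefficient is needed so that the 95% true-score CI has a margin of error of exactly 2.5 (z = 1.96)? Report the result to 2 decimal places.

SEM needed = half-width / z = 2.5/1.96 ≈ 1.2755
r = 1 − (1.2755/5.9)² ≈ 1 − 0.0467 ≈ 0.9533

0.95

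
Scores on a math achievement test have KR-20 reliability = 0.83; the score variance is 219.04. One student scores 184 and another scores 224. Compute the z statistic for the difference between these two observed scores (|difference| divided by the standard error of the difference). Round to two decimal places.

4.64

SD = √219.04 ≈ 14.800
The standard error of measurement is 14.800·√(1 − 0.830) ≈ 14.800·0.412 ≈ 6.102.
SE_diff = SEM · √2 ≈ 6.102 · 1.414 ≈ 8.630
z = |184 − 224| / 8.630 = 40 / 8.630 ≈ 4.635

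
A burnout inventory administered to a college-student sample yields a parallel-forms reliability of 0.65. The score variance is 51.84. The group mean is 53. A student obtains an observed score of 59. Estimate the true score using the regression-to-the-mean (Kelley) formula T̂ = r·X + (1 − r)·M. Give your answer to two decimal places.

Estimated true score = 0.650×59 + (1 − 0.650)×53 ≈ 56.900

56.90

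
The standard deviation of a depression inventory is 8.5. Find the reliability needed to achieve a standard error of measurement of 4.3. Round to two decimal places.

r = 1 − (4.3000/8.5)² ≈ 1 − 0.2559 ≈ 0.7441

0.74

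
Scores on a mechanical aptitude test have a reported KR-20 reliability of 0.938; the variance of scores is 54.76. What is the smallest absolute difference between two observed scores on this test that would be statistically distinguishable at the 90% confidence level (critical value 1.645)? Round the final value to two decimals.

4.29

σ = 54.76^(1/2) = 7.4000
SEM = 7.4000×√(1 − 0.9380) ≈ 1.8426
SE_diff = SEM × √2 ≈ 1.8426 × 1.4142 ≈ 2.6058
Minimum reliable difference = 1.645 × SE_diff ≈ 1.645 × 2.6058 ≈ 4.2866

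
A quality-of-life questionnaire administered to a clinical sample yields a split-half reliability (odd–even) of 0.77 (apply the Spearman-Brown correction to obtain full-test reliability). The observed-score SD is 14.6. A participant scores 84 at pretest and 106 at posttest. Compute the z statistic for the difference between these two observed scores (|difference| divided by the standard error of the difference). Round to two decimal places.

Full-length reliability (Spearman-Brown) = 2(0.77)/(1+0.77) ≈ 0.8701
SEM = 14.6000 · √(1 − 0.8701) = 14.6000 · √0.1299 ≈ 14.6000 · 0.3605 ≈ 5.2630
SE_diff = √2 · SEM ≈ 7.4430
z = |84 − 106| / 7.4430 = 22 / 7.4430 ≈ 2.9558

2.96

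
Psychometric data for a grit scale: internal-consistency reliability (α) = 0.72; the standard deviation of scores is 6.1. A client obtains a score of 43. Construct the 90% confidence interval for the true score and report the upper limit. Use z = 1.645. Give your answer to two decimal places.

The standard error of measurement is 6.1000*√(1 − 0.7200) ≈ 6.1000*0.5292 ≈ 3.2278.
1.645 * SEM ≈ 5.3098
Upper limit = 43 + 5.3098 ≈ 48.3098

48.31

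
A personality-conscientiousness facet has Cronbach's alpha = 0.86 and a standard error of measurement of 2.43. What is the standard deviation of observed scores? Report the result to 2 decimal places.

6.49

σ = SEM·(1 − r)^(−1/2) ≈ 2.43×2.673 ≈ 6.494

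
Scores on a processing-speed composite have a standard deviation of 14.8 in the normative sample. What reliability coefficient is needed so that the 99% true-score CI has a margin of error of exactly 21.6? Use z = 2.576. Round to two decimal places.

0.68

Required SEM = 21.6 / 2.576 ≈ 8.3851
Required reliability = 1 − (SEM/SD)² = 1 − 0.3210 ≈ 0.6790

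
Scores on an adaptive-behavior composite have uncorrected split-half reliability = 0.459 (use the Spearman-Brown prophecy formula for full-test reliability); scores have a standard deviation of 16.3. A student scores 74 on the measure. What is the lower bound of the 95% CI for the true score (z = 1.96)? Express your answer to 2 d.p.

Spearman-Brown: r = 2(0.459) / (1 + 0.459) = 0.9180 / 1.4590 ≈ 0.6292
SEM = 16.3000·√(1 − 0.6292) ≈ 9.9256
Margin = 1.96 · 9.9256 ≈ 19.4543
Lower limit = 74 − 19.4543 ≈ 54.5457

54.55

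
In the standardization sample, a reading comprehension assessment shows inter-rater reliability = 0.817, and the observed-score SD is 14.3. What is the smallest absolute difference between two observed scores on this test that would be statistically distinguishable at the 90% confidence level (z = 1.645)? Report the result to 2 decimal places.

SEM = 14.300 * √(1 − 0.817) = 14.300 * √0.183 ≈ 14.300 * 0.428 ≈ 6.117
SE_diff = SEM * √2 ≈ 6.117 * 1.414 ≈ 8.651
Smallest detectable difference = 1.645*8.651 ≈ 14.231

14.23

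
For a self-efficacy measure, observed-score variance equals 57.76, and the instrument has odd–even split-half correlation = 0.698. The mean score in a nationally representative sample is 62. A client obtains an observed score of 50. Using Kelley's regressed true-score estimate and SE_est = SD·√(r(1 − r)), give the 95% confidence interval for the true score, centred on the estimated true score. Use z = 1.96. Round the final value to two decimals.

σ = 57.76^(1/2) = 7.6000
Full-length reliability (Spearman-Brown) = 2(0.698)/(1+0.698) ≃ 0.8221
T̂ = 0.8221(50) + 0.1779(62) ≃ 52.1343
SE_est = 7.6000·√(0.8221·0.1779) ≃ 2.9062
95% CI: 52.1343 ± 5.6961 ≃ (46.4382, 57.8304)

[46.44, 57.83]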